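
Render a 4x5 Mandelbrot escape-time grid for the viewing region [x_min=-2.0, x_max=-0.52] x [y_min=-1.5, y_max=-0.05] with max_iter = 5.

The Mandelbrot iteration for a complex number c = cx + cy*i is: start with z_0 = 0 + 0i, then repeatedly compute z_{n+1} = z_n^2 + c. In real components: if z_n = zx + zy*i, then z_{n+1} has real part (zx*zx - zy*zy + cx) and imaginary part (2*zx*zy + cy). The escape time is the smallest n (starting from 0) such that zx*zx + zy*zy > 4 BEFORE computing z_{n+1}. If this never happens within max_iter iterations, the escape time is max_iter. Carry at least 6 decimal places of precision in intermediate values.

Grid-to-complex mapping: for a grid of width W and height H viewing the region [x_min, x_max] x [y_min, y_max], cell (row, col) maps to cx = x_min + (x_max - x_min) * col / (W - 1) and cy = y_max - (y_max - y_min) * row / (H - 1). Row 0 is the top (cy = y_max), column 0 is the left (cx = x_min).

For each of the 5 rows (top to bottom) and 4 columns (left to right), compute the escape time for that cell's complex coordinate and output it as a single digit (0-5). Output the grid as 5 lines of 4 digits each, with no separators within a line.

Answer: 1555
1455
1335
1233
1122

Derivation:
(row=0, col=0): c = -2.0000 + -0.0500i → escape time 1
(row=0, col=1): c = -1.5067 + -0.0500i → escape time 5
(row=0, col=2): c = -1.0133 + -0.0500i → escape time 5
(row=0, col=3): c = -0.5200 + -0.0500i → escape time 5
(row=1, col=0): c = -2.0000 + -0.4125i → escape time 1
(row=1, col=1): c = -1.5067 + -0.4125i → escape time 4
(row=1, col=2): c = -1.0133 + -0.4125i → escape time 5
(row=1, col=3): c = -0.5200 + -0.4125i → escape time 5
(row=2, col=0): c = -2.0000 + -0.7750i → escape time 1
(row=2, col=1): c = -1.5067 + -0.7750i → escape time 3
(row=2, col=2): c = -1.0133 + -0.7750i → escape time 3
(row=2, col=3): c = -0.5200 + -0.7750i → escape time 5
(row=3, col=0): c = -2.0000 + -1.1375i → escape time 1
(row=3, col=1): c = -1.5067 + -1.1375i → escape time 2
(row=3, col=2): c = -1.0133 + -1.1375i → escape time 3
(row=3, col=3): c = -0.5200 + -1.1375i → escape time 3
(row=4, col=0): c = -2.0000 + -1.5000i → escape time 1
(row=4, col=1): c = -1.5067 + -1.5000i → escape time 1
(row=4, col=2): c = -1.0133 + -1.5000i → escape time 2
(row=4, col=3): c = -0.5200 + -1.5000i → escape time 2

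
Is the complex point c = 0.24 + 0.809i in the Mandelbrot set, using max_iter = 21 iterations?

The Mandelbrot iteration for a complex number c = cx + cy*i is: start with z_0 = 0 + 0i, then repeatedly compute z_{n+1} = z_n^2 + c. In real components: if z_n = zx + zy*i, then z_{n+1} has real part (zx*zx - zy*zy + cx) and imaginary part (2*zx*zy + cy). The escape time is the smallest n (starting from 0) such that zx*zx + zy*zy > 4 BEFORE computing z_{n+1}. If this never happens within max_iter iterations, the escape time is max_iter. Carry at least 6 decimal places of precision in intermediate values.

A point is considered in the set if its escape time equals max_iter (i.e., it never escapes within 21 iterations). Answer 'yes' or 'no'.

z_0 = 0 + 0i, c = 0.2400 + 0.8090i
Iter 1: z = 0.2400 + 0.8090i, |z|^2 = 0.7121
Iter 2: z = -0.3569 + 1.1973i, |z|^2 = 1.5609
Iter 3: z = -1.0662 + -0.0456i, |z|^2 = 1.1389
Iter 4: z = 1.3747 + 0.9062i, |z|^2 = 2.7111
Iter 5: z = 1.3086 + 3.3007i, |z|^2 = 12.6069
Escaped at iteration 5

Answer: no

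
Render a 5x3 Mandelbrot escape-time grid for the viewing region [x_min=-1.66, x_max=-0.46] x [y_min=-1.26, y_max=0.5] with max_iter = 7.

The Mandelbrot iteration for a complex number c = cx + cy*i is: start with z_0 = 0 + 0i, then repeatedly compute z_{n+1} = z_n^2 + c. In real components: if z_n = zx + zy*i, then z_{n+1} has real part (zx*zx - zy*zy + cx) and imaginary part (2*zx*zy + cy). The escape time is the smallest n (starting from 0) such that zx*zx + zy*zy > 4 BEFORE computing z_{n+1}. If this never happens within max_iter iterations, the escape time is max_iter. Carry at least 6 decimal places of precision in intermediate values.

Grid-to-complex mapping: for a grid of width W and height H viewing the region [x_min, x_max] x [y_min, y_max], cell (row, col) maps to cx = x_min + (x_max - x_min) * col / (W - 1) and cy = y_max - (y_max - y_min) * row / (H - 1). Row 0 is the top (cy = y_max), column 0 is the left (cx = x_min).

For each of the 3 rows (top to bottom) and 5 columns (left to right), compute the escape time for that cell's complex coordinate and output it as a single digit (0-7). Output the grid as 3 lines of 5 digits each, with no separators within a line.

(row=0, col=0): c = -1.6600 + 0.5000i → escape time 3
(row=0, col=1): c = -1.3600 + 0.5000i → escape time 3
(row=0, col=2): c = -1.0600 + 0.5000i → escape time 5
(row=0, col=3): c = -0.7600 + 0.5000i → escape time 6
(row=0, col=4): c = -0.4600 + 0.5000i → escape time 7
(row=1, col=0): c = -1.6600 + -0.3800i → escape time 3
(row=1, col=1): c = -1.3600 + -0.3800i → escape time 5
(row=1, col=2): c = -1.0600 + -0.3800i → escape time 7
(row=1, col=3): c = -0.7600 + -0.3800i → escape time 7
(row=1, col=4): c = -0.4600 + -0.3800i → escape time 7
(row=2, col=0): c = -1.6600 + -1.2600i → escape time 1
(row=2, col=1): c = -1.3600 + -1.2600i → escape time 2
(row=2, col=2): c = -1.0600 + -1.2600i → escape time 2
(row=2, col=3): c = -0.7600 + -1.2600i → escape time 3
(row=2, col=4): c = -0.4600 + -1.2600i → escape time 3

Answer: 33567
35777
12233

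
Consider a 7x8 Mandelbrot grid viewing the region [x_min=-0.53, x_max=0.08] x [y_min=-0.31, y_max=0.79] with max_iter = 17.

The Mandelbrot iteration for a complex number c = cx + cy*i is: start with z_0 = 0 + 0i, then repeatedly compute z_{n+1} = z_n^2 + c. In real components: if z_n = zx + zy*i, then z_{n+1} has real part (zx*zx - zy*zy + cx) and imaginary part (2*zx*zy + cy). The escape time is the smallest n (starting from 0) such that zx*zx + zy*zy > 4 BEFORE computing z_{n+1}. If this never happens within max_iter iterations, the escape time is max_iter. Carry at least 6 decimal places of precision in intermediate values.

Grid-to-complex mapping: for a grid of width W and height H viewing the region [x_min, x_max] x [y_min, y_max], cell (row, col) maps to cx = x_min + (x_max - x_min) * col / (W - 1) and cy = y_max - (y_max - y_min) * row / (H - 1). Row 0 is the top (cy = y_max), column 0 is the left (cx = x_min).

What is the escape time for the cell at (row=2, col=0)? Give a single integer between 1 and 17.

Answer: 17

Derivation:
z_0 = 0 + 0i, c = -0.5300 + 0.4757i
Iter 1: z = -0.5300 + 0.4757i, |z|^2 = 0.5072
Iter 2: z = -0.4754 + -0.0285i, |z|^2 = 0.2268
Iter 3: z = -0.3048 + 0.5029i, |z|^2 = 0.3458
Iter 4: z = -0.6900 + 0.1692i, |z|^2 = 0.5047
Iter 5: z = -0.0826 + 0.2423i, |z|^2 = 0.0655
Iter 6: z = -0.5819 + 0.4357i, |z|^2 = 0.5284
Iter 7: z = -0.3813 + -0.0313i, |z|^2 = 0.1463
Iter 8: z = -0.3856 + 0.4996i, |z|^2 = 0.3983
Iter 9: z = -0.6309 + 0.0904i, |z|^2 = 0.4062
Iter 10: z = -0.1401 + 0.3617i, |z|^2 = 0.1504
Iter 11: z = -0.6412 + 0.3743i, |z|^2 = 0.5512
Iter 12: z = -0.2591 + -0.0043i, |z|^2 = 0.0671
Iter 13: z = -0.4629 + 0.4780i, |z|^2 = 0.4427
Iter 14: z = -0.5442 + 0.0332i, |z|^2 = 0.2972
Iter 15: z = -0.2350 + 0.4396i, |z|^2 = 0.2484
Iter 16: z = -0.6680 + 0.2691i, |z|^2 = 0.5186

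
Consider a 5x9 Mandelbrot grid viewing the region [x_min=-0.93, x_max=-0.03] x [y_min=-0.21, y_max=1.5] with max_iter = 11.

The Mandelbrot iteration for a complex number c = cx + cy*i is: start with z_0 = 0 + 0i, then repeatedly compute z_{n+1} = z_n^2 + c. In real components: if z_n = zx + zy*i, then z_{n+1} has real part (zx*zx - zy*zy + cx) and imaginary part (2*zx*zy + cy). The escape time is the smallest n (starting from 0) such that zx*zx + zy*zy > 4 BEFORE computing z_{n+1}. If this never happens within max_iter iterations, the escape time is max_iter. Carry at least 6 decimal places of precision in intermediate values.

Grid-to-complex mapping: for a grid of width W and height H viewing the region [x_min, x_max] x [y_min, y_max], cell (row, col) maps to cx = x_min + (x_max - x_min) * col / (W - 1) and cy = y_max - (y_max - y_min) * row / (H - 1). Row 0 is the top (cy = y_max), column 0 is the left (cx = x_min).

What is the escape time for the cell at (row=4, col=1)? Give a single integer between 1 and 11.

Answer: 6

Derivation:
z_0 = 0 + 0i, c = -0.7050 + 0.6450i
Iter 1: z = -0.7050 + 0.6450i, |z|^2 = 0.9131
Iter 2: z = -0.6240 + -0.2645i, |z|^2 = 0.4593
Iter 3: z = -0.3856 + 0.9750i, |z|^2 = 1.0993
Iter 4: z = -1.5070 + -0.1069i, |z|^2 = 2.2826
Iter 5: z = 1.5547 + 0.9671i, |z|^2 = 3.3525
Iter 6: z = 0.7769 + 3.6522i, |z|^2 = 13.9419
Escaped at iteration 6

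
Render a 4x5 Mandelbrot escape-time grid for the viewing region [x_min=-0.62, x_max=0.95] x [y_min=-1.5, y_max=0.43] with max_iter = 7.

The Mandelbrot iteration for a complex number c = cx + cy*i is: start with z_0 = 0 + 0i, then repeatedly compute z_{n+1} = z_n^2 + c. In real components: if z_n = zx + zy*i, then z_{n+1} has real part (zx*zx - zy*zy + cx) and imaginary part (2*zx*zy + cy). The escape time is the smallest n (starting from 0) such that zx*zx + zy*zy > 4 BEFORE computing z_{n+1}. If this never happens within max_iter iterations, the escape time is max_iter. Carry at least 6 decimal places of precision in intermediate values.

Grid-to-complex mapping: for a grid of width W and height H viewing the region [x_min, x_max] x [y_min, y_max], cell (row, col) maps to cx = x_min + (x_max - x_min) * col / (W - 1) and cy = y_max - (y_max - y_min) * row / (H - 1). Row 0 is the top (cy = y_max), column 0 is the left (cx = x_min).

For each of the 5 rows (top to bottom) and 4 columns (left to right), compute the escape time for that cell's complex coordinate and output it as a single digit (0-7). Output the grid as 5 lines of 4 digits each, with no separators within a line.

Answer: 7772
7763
7762
4732
2222

Derivation:
(row=0, col=0): c = -0.6200 + 0.4300i → escape time 7
(row=0, col=1): c = -0.0967 + 0.4300i → escape time 7
(row=0, col=2): c = 0.4267 + 0.4300i → escape time 7
(row=0, col=3): c = 0.9500 + 0.4300i → escape time 2
(row=1, col=0): c = -0.6200 + -0.0525i → escape time 7
(row=1, col=1): c = -0.0967 + -0.0525i → escape time 7
(row=1, col=2): c = 0.4267 + -0.0525i → escape time 6
(row=1, col=3): c = 0.9500 + -0.0525i → escape time 3
(row=2, col=0): c = -0.6200 + -0.5350i → escape time 7
(row=2, col=1): c = -0.0967 + -0.5350i → escape time 7
(row=2, col=2): c = 0.4267 + -0.5350i → escape time 6
(row=2, col=3): c = 0.9500 + -0.5350i → escape time 2
(row=3, col=0): c = -0.6200 + -1.0175i → escape time 4
(row=3, col=1): c = -0.0967 + -1.0175i → escape time 7
(row=3, col=2): c = 0.4267 + -1.0175i → escape time 3
(row=3, col=3): c = 0.9500 + -1.0175i → escape time 2
(row=4, col=0): c = -0.6200 + -1.5000i → escape time 2
(row=4, col=1): c = -0.0967 + -1.5000i → escape time 2
(row=4, col=2): c = 0.4267 + -1.5000i → escape time 2
(row=4, col=3): c = 0.9500 + -1.5000i → escape time 2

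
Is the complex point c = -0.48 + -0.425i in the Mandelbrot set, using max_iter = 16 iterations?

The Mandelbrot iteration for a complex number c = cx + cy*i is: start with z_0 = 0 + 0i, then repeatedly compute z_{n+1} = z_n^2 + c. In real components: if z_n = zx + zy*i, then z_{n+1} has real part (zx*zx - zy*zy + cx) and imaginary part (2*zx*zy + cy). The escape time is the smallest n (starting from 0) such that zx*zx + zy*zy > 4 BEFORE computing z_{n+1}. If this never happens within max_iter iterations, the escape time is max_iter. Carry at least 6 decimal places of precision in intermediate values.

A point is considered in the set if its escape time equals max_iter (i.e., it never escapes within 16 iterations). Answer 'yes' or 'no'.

z_0 = 0 + 0i, c = -0.4800 + -0.4250i
Iter 1: z = -0.4800 + -0.4250i, |z|^2 = 0.4110
Iter 2: z = -0.4302 + -0.0170i, |z|^2 = 0.1854
Iter 3: z = -0.2952 + -0.4104i, |z|^2 = 0.2555
Iter 4: z = -0.5613 + -0.1827i, |z|^2 = 0.3484
Iter 5: z = -0.1984 + -0.2199i, |z|^2 = 0.0877
Iter 6: z = -0.4890 + -0.3378i, |z|^2 = 0.3532
Iter 7: z = -0.3550 + -0.0947i, |z|^2 = 0.1350
Iter 8: z = -0.3630 + -0.3578i, |z|^2 = 0.2598
Iter 9: z = -0.4763 + -0.1653i, |z|^2 = 0.2541
Iter 10: z = -0.2805 + -0.2676i, |z|^2 = 0.1503
Iter 11: z = -0.4729 + -0.2749i, |z|^2 = 0.2992
Iter 12: z = -0.3319 + -0.1650i, |z|^2 = 0.1374
Iter 13: z = -0.3971 + -0.3155i, |z|^2 = 0.2572
Iter 14: z = -0.4219 + -0.1745i, |z|^2 = 0.2084
Iter 15: z = -0.3325 + -0.2778i, |z|^2 = 0.1877
Did not escape in 16 iterations → in set

Answer: yes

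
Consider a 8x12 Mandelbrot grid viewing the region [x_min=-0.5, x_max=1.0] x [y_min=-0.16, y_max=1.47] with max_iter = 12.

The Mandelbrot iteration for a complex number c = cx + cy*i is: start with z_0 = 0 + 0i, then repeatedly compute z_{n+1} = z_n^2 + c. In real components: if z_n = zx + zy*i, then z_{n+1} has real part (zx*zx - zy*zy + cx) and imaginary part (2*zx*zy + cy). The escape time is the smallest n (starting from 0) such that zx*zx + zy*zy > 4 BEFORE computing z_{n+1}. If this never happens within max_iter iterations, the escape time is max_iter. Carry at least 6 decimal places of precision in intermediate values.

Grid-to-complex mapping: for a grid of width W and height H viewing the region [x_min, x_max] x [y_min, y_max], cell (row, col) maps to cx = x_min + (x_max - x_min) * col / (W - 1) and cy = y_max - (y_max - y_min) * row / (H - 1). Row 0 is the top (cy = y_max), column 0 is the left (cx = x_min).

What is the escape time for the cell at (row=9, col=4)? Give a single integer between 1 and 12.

z_0 = 0 + 0i, c = 0.3571 + 0.1364i
Iter 1: z = 0.3571 + 0.1364i, |z|^2 = 0.1461
Iter 2: z = 0.4661 + 0.2338i, |z|^2 = 0.2719
Iter 3: z = 0.5197 + 0.3543i, |z|^2 = 0.3956
Iter 4: z = 0.5018 + 0.5046i, |z|^2 = 0.5064
Iter 5: z = 0.3543 + 0.6428i, |z|^2 = 0.5387
Iter 6: z = 0.0695 + 0.5918i, |z|^2 = 0.3550
Iter 7: z = 0.0118 + 0.2186i, |z|^2 = 0.0479
Iter 8: z = 0.3095 + 0.1415i, |z|^2 = 0.1158
Iter 9: z = 0.4329 + 0.2240i, |z|^2 = 0.2376
Iter 10: z = 0.4944 + 0.3303i, |z|^2 = 0.3535
Iter 11: z = 0.4925 + 0.4629i, |z|^2 = 0.4569

Answer: 12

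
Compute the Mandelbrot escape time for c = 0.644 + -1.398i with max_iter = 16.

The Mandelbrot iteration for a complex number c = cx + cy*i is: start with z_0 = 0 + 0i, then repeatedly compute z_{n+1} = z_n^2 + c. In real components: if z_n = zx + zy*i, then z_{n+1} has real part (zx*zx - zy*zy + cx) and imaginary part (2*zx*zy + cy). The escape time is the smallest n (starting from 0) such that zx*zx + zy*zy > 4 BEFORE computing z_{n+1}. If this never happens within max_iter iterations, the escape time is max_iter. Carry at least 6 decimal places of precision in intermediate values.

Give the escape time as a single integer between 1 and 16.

Answer: 2

Derivation:
z_0 = 0 + 0i, c = 0.6440 + -1.3980i
Iter 1: z = 0.6440 + -1.3980i, |z|^2 = 2.3691
Iter 2: z = -0.8957 + -3.1986i, |z|^2 = 11.0334
Escaped at iteration 2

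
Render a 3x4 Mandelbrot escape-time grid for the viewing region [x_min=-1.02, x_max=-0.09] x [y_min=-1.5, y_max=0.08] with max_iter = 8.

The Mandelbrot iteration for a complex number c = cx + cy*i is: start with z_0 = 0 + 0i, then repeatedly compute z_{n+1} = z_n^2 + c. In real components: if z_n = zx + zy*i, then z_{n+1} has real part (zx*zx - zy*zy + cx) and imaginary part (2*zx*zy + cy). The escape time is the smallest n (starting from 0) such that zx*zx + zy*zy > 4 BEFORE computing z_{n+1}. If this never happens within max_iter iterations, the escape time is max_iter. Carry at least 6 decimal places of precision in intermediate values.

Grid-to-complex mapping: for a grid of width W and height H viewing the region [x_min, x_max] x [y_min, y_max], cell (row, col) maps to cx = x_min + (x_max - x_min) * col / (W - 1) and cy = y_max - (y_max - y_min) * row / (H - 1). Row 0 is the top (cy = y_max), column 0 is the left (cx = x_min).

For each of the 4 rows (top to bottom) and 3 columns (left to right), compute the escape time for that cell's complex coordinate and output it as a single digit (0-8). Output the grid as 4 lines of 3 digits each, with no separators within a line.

(row=0, col=0): c = -1.0200 + 0.0800i → escape time 8
(row=0, col=1): c = -0.5550 + 0.0800i → escape time 8
(row=0, col=2): c = -0.0900 + 0.0800i → escape time 8
(row=1, col=0): c = -1.0200 + -0.4467i → escape time 5
(row=1, col=1): c = -0.5550 + -0.4467i → escape time 8
(row=1, col=2): c = -0.0900 + -0.4467i → escape time 8
(row=2, col=0): c = -1.0200 + -0.9733i → escape time 3
(row=2, col=1): c = -0.5550 + -0.9733i → escape time 4
(row=2, col=2): c = -0.0900 + -0.9733i → escape time 8
(row=3, col=0): c = -1.0200 + -1.5000i → escape time 2
(row=3, col=1): c = -0.5550 + -1.5000i → escape time 2
(row=3, col=2): c = -0.0900 + -1.5000i → escape time 2

Answer: 888
588
348
222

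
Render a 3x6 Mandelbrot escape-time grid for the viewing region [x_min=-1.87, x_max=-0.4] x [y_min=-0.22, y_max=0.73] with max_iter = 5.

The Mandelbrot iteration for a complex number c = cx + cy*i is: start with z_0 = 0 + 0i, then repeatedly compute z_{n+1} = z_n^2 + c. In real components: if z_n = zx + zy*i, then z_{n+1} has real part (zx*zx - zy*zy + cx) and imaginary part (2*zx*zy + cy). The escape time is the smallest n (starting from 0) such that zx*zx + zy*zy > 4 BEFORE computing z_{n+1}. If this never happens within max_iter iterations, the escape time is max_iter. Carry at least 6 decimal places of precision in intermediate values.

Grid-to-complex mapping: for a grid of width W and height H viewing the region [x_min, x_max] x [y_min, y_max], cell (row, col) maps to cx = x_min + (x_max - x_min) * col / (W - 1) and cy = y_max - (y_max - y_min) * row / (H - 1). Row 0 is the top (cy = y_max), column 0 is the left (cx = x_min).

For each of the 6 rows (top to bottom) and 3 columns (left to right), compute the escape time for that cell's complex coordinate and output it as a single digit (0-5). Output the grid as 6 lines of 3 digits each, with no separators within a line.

Answer: 135
355
355
455
555
455

Derivation:
(row=0, col=0): c = -1.8700 + 0.7300i → escape time 1
(row=0, col=1): c = -1.1350 + 0.7300i → escape time 3
(row=0, col=2): c = -0.4000 + 0.7300i → escape time 5
(row=1, col=0): c = -1.8700 + 0.5400i → escape time 3
(row=1, col=1): c = -1.1350 + 0.5400i → escape time 5
(row=1, col=2): c = -0.4000 + 0.5400i → escape time 5
(row=2, col=0): c = -1.8700 + 0.3500i → escape time 3
(row=2, col=1): c = -1.1350 + 0.3500i → escape time 5
(row=2, col=2): c = -0.4000 + 0.3500i → escape time 5
(row=3, col=0): c = -1.8700 + 0.1600i → escape time 4
(row=3, col=1): c = -1.1350 + 0.1600i → escape time 5
(row=3, col=2): c = -0.4000 + 0.1600i → escape time 5
(row=4, col=0): c = -1.8700 + -0.0300i → escape time 5
(row=4, col=1): c = -1.1350 + -0.0300i → escape time 5
(row=4, col=2): c = -0.4000 + -0.0300i → escape time 5
(row=5, col=0): c = -1.8700 + -0.2200i → escape time 4
(row=5, col=1): c = -1.1350 + -0.2200i → escape time 5
(row=5, col=2): c = -0.4000 + -0.2200i → escape time 5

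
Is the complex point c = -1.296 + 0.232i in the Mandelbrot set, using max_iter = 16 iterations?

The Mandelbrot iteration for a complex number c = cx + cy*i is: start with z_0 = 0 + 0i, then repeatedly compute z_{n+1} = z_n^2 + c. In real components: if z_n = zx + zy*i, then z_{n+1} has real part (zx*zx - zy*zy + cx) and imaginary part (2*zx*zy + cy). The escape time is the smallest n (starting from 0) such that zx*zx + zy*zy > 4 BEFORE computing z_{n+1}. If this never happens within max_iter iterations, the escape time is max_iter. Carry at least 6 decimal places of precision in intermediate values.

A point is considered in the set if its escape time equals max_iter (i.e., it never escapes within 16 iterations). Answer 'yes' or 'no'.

Answer: no

Derivation:
z_0 = 0 + 0i, c = -1.2960 + 0.2320i
Iter 1: z = -1.2960 + 0.2320i, |z|^2 = 1.7334
Iter 2: z = 0.3298 + -0.3693i, |z|^2 = 0.2452
Iter 3: z = -1.3237 + -0.0116i, |z|^2 = 1.7522
Iter 4: z = 0.4559 + 0.2627i, |z|^2 = 0.2769
Iter 5: z = -1.1572 + 0.4716i, |z|^2 = 1.5614
Iter 6: z = -0.1793 + -0.8594i, |z|^2 = 0.7707
Iter 7: z = -2.0024 + 0.5403i, |z|^2 = 4.3015
Escaped at iteration 7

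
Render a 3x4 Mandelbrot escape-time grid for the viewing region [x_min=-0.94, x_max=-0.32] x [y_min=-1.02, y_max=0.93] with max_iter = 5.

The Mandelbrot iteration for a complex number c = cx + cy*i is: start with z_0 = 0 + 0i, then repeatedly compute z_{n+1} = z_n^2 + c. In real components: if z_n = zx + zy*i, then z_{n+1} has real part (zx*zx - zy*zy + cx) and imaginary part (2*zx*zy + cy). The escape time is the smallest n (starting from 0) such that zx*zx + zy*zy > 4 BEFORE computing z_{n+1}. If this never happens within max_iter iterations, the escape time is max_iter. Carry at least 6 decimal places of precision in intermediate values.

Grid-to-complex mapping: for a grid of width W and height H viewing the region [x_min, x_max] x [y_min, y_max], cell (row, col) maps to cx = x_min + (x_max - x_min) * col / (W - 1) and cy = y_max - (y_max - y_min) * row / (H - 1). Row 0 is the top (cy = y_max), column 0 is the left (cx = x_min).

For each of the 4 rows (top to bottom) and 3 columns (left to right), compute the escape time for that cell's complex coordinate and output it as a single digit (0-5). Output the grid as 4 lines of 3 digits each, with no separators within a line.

Answer: 345
555
555
345

Derivation:
(row=0, col=0): c = -0.9400 + 0.9300i → escape time 3
(row=0, col=1): c = -0.6300 + 0.9300i → escape time 4
(row=0, col=2): c = -0.3200 + 0.9300i → escape time 5
(row=1, col=0): c = -0.9400 + 0.2800i → escape time 5
(row=1, col=1): c = -0.6300 + 0.2800i → escape time 5
(row=1, col=2): c = -0.3200 + 0.2800i → escape time 5
(row=2, col=0): c = -0.9400 + -0.3700i → escape time 5
(row=2, col=1): c = -0.6300 + -0.3700i → escape time 5
(row=2, col=2): c = -0.3200 + -0.3700i → escape time 5
(row=3, col=0): c = -0.9400 + -1.0200i → escape time 3
(row=3, col=1): c = -0.6300 + -1.0200i → escape time 4
(row=3, col=2): c = -0.3200 + -1.0200i → escape time 5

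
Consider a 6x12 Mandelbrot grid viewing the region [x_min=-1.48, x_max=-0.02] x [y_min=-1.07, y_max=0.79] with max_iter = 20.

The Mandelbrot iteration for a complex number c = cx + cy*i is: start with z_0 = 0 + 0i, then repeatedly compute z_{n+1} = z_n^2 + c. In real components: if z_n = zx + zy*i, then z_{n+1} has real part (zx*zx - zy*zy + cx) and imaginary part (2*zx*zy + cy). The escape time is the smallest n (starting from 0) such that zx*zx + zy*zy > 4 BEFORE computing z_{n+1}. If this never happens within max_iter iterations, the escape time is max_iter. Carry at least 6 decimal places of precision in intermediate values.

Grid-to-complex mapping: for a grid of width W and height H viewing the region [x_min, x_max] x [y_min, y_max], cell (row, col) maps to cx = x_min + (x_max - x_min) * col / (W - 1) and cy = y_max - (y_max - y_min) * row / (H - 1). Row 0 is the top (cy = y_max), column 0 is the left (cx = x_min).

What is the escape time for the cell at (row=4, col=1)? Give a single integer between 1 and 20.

Answer: 20

Derivation:
z_0 = 0 + 0i, c = -1.1880 + 0.1136i
Iter 1: z = -1.1880 + 0.1136i, |z|^2 = 1.4243
Iter 2: z = 0.2104 + -0.1564i, |z|^2 = 0.0687
Iter 3: z = -1.1682 + 0.0478i, |z|^2 = 1.3669
Iter 4: z = 0.1743 + 0.0019i, |z|^2 = 0.0304
Iter 5: z = -1.1576 + 0.1143i, |z|^2 = 1.3531
Iter 6: z = 0.1390 + -0.1510i, |z|^2 = 0.0421
Iter 7: z = -1.1915 + 0.0717i, |z|^2 = 1.4247
Iter 8: z = 0.2265 + -0.0571i, |z|^2 = 0.0546
Iter 9: z = -1.1400 + 0.0878i, |z|^2 = 1.3072
Iter 10: z = 0.1038 + -0.0865i, |z|^2 = 0.0183
Iter 11: z = -1.1847 + 0.0957i, |z|^2 = 1.4127
Iter 12: z = 0.2063 + -0.1131i, |z|^2 = 0.0554
Iter 13: z = -1.1582 + 0.0670i, |z|^2 = 1.3459
Iter 14: z = 0.1490 + -0.0415i, |z|^2 = 0.0239
Iter 15: z = -1.1675 + 0.1013i, |z|^2 = 1.3734
Iter 16: z = 0.1649 + -0.1228i, |z|^2 = 0.0423
Iter 17: z = -1.1759 + 0.0731i, |z|^2 = 1.3881
Iter 18: z = 0.1894 + -0.0584i, |z|^2 = 0.0393
Iter 19: z = -1.1555 + 0.0915i, |z|^2 = 1.3436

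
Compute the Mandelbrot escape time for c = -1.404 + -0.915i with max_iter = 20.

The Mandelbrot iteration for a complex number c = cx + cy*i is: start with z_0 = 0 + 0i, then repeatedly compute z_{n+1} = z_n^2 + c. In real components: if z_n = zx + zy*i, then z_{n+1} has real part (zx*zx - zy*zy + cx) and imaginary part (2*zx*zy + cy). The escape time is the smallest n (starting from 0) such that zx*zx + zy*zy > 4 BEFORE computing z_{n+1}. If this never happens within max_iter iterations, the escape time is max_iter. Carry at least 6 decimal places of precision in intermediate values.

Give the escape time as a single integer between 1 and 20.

z_0 = 0 + 0i, c = -1.4040 + -0.9150i
Iter 1: z = -1.4040 + -0.9150i, |z|^2 = 2.8084
Iter 2: z = -0.2700 + 1.6543i, |z|^2 = 2.8097
Iter 3: z = -4.0679 + -1.8084i, |z|^2 = 19.8177
Escaped at iteration 3

Answer: 3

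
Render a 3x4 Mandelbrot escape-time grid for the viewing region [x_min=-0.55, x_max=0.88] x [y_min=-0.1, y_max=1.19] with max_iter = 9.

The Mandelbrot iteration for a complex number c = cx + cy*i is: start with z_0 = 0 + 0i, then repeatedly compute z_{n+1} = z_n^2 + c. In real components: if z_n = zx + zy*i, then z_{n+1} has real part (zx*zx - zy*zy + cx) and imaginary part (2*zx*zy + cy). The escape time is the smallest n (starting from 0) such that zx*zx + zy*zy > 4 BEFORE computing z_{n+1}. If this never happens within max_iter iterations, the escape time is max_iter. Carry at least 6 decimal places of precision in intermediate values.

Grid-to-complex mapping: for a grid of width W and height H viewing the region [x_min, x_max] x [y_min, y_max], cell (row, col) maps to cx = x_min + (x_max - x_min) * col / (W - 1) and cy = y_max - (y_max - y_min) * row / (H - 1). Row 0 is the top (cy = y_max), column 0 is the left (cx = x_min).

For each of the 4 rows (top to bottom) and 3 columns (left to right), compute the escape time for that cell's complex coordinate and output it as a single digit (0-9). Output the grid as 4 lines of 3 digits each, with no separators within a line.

(row=0, col=0): c = -0.5500 + 1.1900i → escape time 3
(row=0, col=1): c = 0.1650 + 1.1900i → escape time 2
(row=0, col=2): c = 0.8800 + 1.1900i → escape time 2
(row=1, col=0): c = -0.5500 + 0.7600i → escape time 6
(row=1, col=1): c = 0.1650 + 0.7600i → escape time 6
(row=1, col=2): c = 0.8800 + 0.7600i → escape time 2
(row=2, col=0): c = -0.5500 + 0.3300i → escape time 9
(row=2, col=1): c = 0.1650 + 0.3300i → escape time 9
(row=2, col=2): c = 0.8800 + 0.3300i → escape time 3
(row=3, col=0): c = -0.5500 + -0.1000i → escape time 9
(row=3, col=1): c = 0.1650 + -0.1000i → escape time 9
(row=3, col=2): c = 0.8800 + -0.1000i → escape time 3

Answer: 322
662
993
993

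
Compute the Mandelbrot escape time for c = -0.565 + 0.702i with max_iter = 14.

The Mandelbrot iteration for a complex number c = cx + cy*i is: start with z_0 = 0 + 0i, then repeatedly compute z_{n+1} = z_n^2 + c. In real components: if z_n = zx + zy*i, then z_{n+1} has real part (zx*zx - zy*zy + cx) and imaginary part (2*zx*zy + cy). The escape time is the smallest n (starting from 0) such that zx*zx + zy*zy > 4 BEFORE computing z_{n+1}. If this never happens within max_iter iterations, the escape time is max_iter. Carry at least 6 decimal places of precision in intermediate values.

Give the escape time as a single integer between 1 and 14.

z_0 = 0 + 0i, c = -0.5650 + 0.7020i
Iter 1: z = -0.5650 + 0.7020i, |z|^2 = 0.8120
Iter 2: z = -0.7386 + -0.0913i, |z|^2 = 0.5538
Iter 3: z = -0.0278 + 0.8368i, |z|^2 = 0.7010
Iter 4: z = -1.2645 + 0.6554i, |z|^2 = 2.0285
Iter 5: z = 0.6043 + -0.9555i, |z|^2 = 1.2782
Iter 6: z = -1.1129 + -0.4529i, |z|^2 = 1.4435
Iter 7: z = 0.4684 + 1.7099i, |z|^2 = 3.1432
Iter 8: z = -3.2694 + 2.3037i, |z|^2 = 15.9964
Escaped at iteration 8

Answer: 8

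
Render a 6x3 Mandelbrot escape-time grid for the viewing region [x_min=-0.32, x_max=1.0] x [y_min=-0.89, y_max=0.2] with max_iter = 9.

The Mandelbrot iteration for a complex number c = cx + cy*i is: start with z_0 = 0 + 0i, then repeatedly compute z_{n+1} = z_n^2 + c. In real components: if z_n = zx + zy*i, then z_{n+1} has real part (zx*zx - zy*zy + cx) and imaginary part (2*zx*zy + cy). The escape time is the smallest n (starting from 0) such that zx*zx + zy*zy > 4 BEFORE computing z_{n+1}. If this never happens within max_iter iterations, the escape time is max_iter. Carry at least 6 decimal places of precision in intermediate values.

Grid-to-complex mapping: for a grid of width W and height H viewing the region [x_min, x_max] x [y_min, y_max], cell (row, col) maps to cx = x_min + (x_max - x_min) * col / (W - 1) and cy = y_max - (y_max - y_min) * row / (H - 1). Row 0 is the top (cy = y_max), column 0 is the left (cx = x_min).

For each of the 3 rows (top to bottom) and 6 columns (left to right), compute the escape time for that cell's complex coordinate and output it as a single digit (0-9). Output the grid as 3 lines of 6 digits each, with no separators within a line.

(row=0, col=0): c = -0.3200 + 0.2000i → escape time 9
(row=0, col=1): c = -0.0560 + 0.2000i → escape time 9
(row=0, col=2): c = 0.2080 + 0.2000i → escape time 9
(row=0, col=3): c = 0.4720 + 0.2000i → escape time 6
(row=0, col=4): c = 0.7360 + 0.2000i → escape time 3
(row=0, col=5): c = 1.0000 + 0.2000i → escape time 2
(row=1, col=0): c = -0.3200 + -0.3450i → escape time 9
(row=1, col=1): c = -0.0560 + -0.3450i → escape time 9
(row=1, col=2): c = 0.2080 + -0.3450i → escape time 9
(row=1, col=3): c = 0.4720 + -0.3450i → escape time 8
(row=1, col=4): c = 0.7360 + -0.3450i → escape time 3
(row=1, col=5): c = 1.0000 + -0.3450i → escape time 2
(row=2, col=0): c = -0.3200 + -0.8900i → escape time 6
(row=2, col=1): c = -0.0560 + -0.8900i → escape time 9
(row=2, col=2): c = 0.2080 + -0.8900i → escape time 4
(row=2, col=3): c = 0.4720 + -0.8900i → escape time 3
(row=2, col=4): c = 0.7360 + -0.8900i → escape time 2
(row=2, col=5): c = 1.0000 + -0.8900i → escape time 2

Answer: 999632
999832
694322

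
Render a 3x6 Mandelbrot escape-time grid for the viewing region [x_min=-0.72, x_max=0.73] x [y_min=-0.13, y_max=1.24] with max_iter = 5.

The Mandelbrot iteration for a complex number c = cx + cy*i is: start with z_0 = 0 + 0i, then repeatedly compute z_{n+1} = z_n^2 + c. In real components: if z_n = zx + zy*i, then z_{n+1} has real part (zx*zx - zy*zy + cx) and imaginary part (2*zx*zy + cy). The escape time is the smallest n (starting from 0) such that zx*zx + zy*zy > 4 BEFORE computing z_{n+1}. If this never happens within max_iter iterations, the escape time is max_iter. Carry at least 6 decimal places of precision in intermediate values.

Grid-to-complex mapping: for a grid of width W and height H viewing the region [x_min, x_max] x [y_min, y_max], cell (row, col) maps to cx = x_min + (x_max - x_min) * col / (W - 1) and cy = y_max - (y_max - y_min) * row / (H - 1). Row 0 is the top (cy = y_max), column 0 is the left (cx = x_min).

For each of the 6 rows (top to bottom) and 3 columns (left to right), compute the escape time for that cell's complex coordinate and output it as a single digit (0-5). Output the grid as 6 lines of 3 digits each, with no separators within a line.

(row=0, col=0): c = -0.7200 + 1.2400i → escape time 3
(row=0, col=1): c = 0.0050 + 1.2400i → escape time 3
(row=0, col=2): c = 0.7300 + 1.2400i → escape time 2
(row=1, col=0): c = -0.7200 + 0.9660i → escape time 4
(row=1, col=1): c = 0.0050 + 0.9660i → escape time 5
(row=1, col=2): c = 0.7300 + 0.9660i → escape time 2
(row=2, col=0): c = -0.7200 + 0.6920i → escape time 5
(row=2, col=1): c = 0.0050 + 0.6920i → escape time 5
(row=2, col=2): c = 0.7300 + 0.6920i → escape time 3
(row=3, col=0): c = -0.7200 + 0.4180i → escape time 5
(row=3, col=1): c = 0.0050 + 0.4180i → escape time 5
(row=3, col=2): c = 0.7300 + 0.4180i → escape time 3
(row=4, col=0): c = -0.7200 + 0.1440i → escape time 5
(row=4, col=1): c = 0.0050 + 0.1440i → escape time 5
(row=4, col=2): c = 0.7300 + 0.1440i → escape time 3
(row=5, col=0): c = -0.7200 + -0.1300i → escape time 5
(row=5, col=1): c = 0.0050 + -0.1300i → escape time 5
(row=5, col=2): c = 0.7300 + -0.1300i → escape time 3

Answer: 332
452
553
553
553
553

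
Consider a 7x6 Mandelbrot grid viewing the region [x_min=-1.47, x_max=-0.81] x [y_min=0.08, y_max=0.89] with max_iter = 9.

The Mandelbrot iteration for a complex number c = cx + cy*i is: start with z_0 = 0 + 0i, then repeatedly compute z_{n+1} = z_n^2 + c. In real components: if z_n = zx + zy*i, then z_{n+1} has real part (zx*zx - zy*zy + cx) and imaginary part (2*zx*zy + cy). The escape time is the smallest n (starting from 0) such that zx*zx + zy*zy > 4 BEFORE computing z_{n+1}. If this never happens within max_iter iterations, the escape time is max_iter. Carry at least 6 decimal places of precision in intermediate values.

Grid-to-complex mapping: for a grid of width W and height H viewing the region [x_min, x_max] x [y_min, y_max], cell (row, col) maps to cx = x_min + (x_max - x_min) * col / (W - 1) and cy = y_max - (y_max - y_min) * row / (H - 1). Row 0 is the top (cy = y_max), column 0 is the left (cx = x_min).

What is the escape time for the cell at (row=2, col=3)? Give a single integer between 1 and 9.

z_0 = 0 + 0i, c = -1.1400 + 0.5660i
Iter 1: z = -1.1400 + 0.5660i, |z|^2 = 1.6200
Iter 2: z = -0.1608 + -0.7245i, |z|^2 = 0.5507
Iter 3: z = -1.6390 + 0.7989i, |z|^2 = 3.3247
Iter 4: z = 0.9081 + -2.0529i, |z|^2 = 5.0392
Escaped at iteration 4

Answer: 4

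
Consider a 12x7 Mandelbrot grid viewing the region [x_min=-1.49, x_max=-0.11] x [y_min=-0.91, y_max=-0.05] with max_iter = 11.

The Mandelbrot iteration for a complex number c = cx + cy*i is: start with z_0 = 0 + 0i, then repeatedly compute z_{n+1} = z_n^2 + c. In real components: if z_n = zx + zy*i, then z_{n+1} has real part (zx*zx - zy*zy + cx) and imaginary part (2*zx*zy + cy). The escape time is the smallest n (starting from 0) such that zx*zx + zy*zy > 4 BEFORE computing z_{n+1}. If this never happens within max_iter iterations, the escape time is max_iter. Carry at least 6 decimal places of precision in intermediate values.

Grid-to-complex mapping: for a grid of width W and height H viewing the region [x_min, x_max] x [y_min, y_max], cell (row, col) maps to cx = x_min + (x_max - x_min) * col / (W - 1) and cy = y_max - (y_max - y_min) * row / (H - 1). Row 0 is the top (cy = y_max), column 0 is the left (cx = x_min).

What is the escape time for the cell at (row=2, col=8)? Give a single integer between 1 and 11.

z_0 = 0 + 0i, c = -0.4864 + -0.3367i
Iter 1: z = -0.4864 + -0.3367i, |z|^2 = 0.3499
Iter 2: z = -0.3632 + -0.0092i, |z|^2 = 0.1320
Iter 3: z = -0.3546 + -0.3300i, |z|^2 = 0.2346
Iter 4: z = -0.4695 + -0.1027i, |z|^2 = 0.2310
Iter 5: z = -0.2764 + -0.2403i, |z|^2 = 0.1341
Iter 6: z = -0.4677 + -0.2038i, |z|^2 = 0.2603
Iter 7: z = -0.3092 + -0.1460i, |z|^2 = 0.1169
Iter 8: z = -0.4121 + -0.2464i, |z|^2 = 0.2305
Iter 9: z = -0.3773 + -0.1336i, |z|^2 = 0.1602
Iter 10: z = -0.3619 + -0.2359i, |z|^2 = 0.1866

Answer: 11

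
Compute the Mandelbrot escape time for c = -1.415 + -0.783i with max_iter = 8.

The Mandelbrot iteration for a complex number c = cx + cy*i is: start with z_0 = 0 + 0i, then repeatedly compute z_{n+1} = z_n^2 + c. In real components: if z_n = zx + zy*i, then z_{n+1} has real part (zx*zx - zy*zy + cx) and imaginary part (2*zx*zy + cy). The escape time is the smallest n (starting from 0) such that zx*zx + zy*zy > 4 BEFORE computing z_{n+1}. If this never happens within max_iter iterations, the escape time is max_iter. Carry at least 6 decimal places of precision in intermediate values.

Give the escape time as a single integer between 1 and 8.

z_0 = 0 + 0i, c = -1.4150 + -0.7830i
Iter 1: z = -1.4150 + -0.7830i, |z|^2 = 2.6153
Iter 2: z = -0.0259 + 1.4329i, |z|^2 = 2.0538
Iter 3: z = -3.4675 + -0.8571i, |z|^2 = 12.7582
Escaped at iteration 3

Answer: 3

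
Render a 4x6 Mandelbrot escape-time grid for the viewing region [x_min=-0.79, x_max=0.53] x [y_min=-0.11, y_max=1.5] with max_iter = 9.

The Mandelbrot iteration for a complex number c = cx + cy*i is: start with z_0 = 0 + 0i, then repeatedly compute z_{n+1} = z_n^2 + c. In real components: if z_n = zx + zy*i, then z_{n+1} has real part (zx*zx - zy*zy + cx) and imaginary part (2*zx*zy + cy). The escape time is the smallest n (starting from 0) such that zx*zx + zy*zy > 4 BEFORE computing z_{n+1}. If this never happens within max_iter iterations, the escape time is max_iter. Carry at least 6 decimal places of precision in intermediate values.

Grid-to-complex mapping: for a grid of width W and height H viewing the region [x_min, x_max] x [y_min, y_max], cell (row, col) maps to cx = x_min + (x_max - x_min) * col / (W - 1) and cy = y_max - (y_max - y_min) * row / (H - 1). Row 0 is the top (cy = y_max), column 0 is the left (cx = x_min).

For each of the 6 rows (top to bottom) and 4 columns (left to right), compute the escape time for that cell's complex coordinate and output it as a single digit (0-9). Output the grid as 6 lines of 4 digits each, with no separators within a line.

(row=0, col=0): c = -0.7900 + 1.5000i → escape time 2
(row=0, col=1): c = -0.3500 + 1.5000i → escape time 2
(row=0, col=2): c = 0.0900 + 1.5000i → escape time 2
(row=0, col=3): c = 0.5300 + 1.5000i → escape time 2
(row=1, col=0): c = -0.7900 + 1.1780i → escape time 3
(row=1, col=1): c = -0.3500 + 1.1780i → escape time 3
(row=1, col=2): c = 0.0900 + 1.1780i → escape time 3
(row=1, col=3): c = 0.5300 + 1.1780i → escape time 2
(row=2, col=0): c = -0.7900 + 0.8560i → escape time 4
(row=2, col=1): c = -0.3500 + 0.8560i → escape time 6
(row=2, col=2): c = 0.0900 + 0.8560i → escape time 5
(row=2, col=3): c = 0.5300 + 0.8560i → escape time 3
(row=3, col=0): c = -0.7900 + 0.5340i → escape time 6
(row=3, col=1): c = -0.3500 + 0.5340i → escape time 9
(row=3, col=2): c = 0.0900 + 0.5340i → escape time 9
(row=3, col=3): c = 0.5300 + 0.5340i → escape time 4
(row=4, col=0): c = -0.7900 + 0.2120i → escape time 9
(row=4, col=1): c = -0.3500 + 0.2120i → escape time 9
(row=4, col=2): c = 0.0900 + 0.2120i → escape time 9
(row=4, col=3): c = 0.5300 + 0.2120i → escape time 5
(row=5, col=0): c = -0.7900 + -0.1100i → escape time 9
(row=5, col=1): c = -0.3500 + -0.1100i → escape time 9
(row=5, col=2): c = 0.0900 + -0.1100i → escape time 9
(row=5, col=3): c = 0.5300 + -0.1100i → escape time 5

Answer: 2222
3332
4653
6994
9995
9995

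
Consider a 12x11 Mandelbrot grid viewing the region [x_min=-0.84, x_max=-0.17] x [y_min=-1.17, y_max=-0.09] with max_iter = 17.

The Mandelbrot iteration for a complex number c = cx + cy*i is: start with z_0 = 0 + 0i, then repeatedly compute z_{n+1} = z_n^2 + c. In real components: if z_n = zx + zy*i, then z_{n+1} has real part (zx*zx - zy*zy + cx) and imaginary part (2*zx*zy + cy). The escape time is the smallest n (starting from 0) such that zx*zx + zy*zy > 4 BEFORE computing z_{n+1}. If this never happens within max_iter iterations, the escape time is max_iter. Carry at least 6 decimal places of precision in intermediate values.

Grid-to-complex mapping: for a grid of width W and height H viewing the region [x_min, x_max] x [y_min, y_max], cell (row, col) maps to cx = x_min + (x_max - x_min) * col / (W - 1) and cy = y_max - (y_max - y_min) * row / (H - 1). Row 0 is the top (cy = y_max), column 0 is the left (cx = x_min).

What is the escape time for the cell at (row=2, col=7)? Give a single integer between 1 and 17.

Answer: 17

Derivation:
z_0 = 0 + 0i, c = -0.4136 + -0.3060i
Iter 1: z = -0.4136 + -0.3060i, |z|^2 = 0.2647
Iter 2: z = -0.3362 + -0.0529i, |z|^2 = 0.1158
Iter 3: z = -0.3034 + -0.2705i, |z|^2 = 0.1652
Iter 4: z = -0.3947 + -0.1419i, |z|^2 = 0.1759
Iter 5: z = -0.2780 + -0.1940i, |z|^2 = 0.1149
Iter 6: z = -0.3740 + -0.1982i, |z|^2 = 0.1791
Iter 7: z = -0.3130 + -0.1578i, |z|^2 = 0.1229
Iter 8: z = -0.3405 + -0.2072i, |z|^2 = 0.1589
Iter 9: z = -0.3406 + -0.1649i, |z|^2 = 0.1432
Iter 10: z = -0.3248 + -0.1937i, |z|^2 = 0.1430
Iter 11: z = -0.3457 + -0.1802i, |z|^2 = 0.1519
Iter 12: z = -0.3266 + -0.1814i, |z|^2 = 0.1396
Iter 13: z = -0.3399 + -0.1875i, |z|^2 = 0.1507
Iter 14: z = -0.3333 + -0.1786i, |z|^2 = 0.1430
Iter 15: z = -0.3345 + -0.1870i, |z|^2 = 0.1468
Iter 16: z = -0.3367 + -0.1809i, |z|^2 = 0.1461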